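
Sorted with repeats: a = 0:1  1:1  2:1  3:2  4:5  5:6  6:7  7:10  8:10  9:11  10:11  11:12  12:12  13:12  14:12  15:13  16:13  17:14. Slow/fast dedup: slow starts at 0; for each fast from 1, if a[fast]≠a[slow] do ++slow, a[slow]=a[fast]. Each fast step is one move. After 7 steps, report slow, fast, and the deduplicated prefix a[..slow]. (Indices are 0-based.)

(s=0,f=1) a[fast]=1=a[slow] dup → fast++
(s=0,f=2) a[fast]=1=a[slow] dup → fast++
(s=0,f=3) a[fast]=2≠a[slow]=1 write a[1]=2 → slow++,fast++
(s=1,f=4) a[fast]=5≠a[slow]=2 write a[2]=5 → slow++,fast++
(s=2,f=5) a[fast]=6≠a[slow]=5 write a[3]=6 → slow++,fast++
(s=3,f=6) a[fast]=7≠a[slow]=6 write a[4]=7 → slow++,fast++
(s=4,f=7) a[fast]=10≠a[slow]=7 write a[5]=10 → slow++,fast++

slow=5, fast=8, prefix=[1, 2, 5, 6, 7, 10]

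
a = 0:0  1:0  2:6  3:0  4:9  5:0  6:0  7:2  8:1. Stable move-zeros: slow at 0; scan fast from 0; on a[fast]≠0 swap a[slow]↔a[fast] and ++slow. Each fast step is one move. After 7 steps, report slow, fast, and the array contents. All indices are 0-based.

slow=2, fast=7, a=[6, 9, 0, 0, 0, 0, 0, 2, 1]

slow=0 fast=0: a[fast]=0, fast++
slow=0 fast=1: a[fast]=0, fast++
slow=0 fast=2: a[fast]=6≠0 swap→a[0]=6, slow++,fast++
slow=1 fast=3: a[fast]=0, fast++
slow=1 fast=4: a[fast]=9≠0 swap→a[1]=9, slow++,fast++
slow=2 fast=5: a[fast]=0, fast++
slow=2 fast=6: a[fast]=0, fast++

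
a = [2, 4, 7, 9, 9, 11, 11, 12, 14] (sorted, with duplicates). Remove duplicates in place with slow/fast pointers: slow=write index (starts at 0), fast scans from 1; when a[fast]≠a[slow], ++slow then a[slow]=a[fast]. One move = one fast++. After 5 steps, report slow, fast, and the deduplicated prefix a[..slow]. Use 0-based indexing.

slow=4, fast=6, prefix=[2, 4, 7, 9, 11]

slow=0 fast=1: a[fast]=4≠a[slow]=2 write a[1]=4, slow++,fast++
slow=1 fast=2: a[fast]=7≠a[slow]=4 write a[2]=7, slow++,fast++
slow=2 fast=3: a[fast]=9≠a[slow]=7 write a[3]=9, slow++,fast++
slow=3 fast=4: a[fast]=9=a[slow] dup, fast++
slow=3 fast=5: a[fast]=11≠a[slow]=9 write a[4]=11, slow++,fast++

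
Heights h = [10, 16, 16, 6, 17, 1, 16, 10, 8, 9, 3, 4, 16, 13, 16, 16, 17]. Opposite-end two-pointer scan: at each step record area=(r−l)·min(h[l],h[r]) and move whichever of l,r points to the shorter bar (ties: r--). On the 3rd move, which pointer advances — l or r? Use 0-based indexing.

l=0 r=16: min(10,17)*16=160 best=160 *, l++
l=1 r=16: min(16,17)*15=240 best=240 *, l++
l=2 r=16: min(16,17)*14=224 best=240, l++

l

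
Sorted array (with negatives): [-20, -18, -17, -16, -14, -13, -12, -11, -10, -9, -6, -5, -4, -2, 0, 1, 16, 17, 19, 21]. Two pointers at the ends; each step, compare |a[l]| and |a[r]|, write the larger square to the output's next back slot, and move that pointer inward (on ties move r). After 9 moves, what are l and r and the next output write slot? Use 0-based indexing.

[0,19] |-20|<=|21| out[19]=441 → r--
[0,18] |-20|>|19| out[18]=400 → l++
[1,18] |-18|<=|19| out[17]=361 → r--
[1,17] |-18|>|17| out[16]=324 → l++
[2,17] |-17|<=|17| out[15]=289 → r--
[2,16] |-17|>|16| out[14]=289 → l++
[3,16] |-16|<=|16| out[13]=256 → r--
[3,15] |-16|>|1| out[12]=256 → l++
[4,15] |-14|>|1| out[11]=196 → l++

l=5, r=15, next write slot=10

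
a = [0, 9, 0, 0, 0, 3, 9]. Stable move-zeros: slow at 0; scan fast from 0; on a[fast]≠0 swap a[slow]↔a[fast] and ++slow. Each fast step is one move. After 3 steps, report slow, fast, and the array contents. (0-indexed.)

slow=1, fast=3, a=[9, 0, 0, 0, 0, 3, 9]

slow=0 fast=0: a[fast]=0, fast++
slow=0 fast=1: a[fast]=9≠0 swap→a[0]=9, slow++,fast++
slow=1 fast=2: a[fast]=0, fast++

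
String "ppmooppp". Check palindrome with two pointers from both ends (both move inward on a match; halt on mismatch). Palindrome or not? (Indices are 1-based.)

[1,8] 'p'=='p' → l++,r--
[2,7] 'p'=='p' → l++,r--
[3,6] 'm'!='p' → stop

not a palindrome (mismatch at 3,6)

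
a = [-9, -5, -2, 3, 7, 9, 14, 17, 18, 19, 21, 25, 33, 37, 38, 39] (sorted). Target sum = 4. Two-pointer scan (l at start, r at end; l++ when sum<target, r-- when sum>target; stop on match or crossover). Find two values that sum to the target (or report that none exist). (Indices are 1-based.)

(-5, 9)

l=1 r=16: -9+39=30 >4, r--
l=1 r=15: -9+38=29 >4, r--
l=1 r=14: -9+37=28 >4, r--
l=1 r=13: -9+33=24 >4, r--
l=1 r=12: -9+25=16 >4, r--
l=1 r=11: -9+21=12 >4, r--
l=1 r=10: -9+19=10 >4, r--
l=1 r=9: -9+18=9 >4, r--
l=1 r=8: -9+17=8 >4, r--
l=1 r=7: -9+14=5 >4, r--
l=1 r=6: -9+9=0 <4, l++
l=2 r=6: -5+9=4, found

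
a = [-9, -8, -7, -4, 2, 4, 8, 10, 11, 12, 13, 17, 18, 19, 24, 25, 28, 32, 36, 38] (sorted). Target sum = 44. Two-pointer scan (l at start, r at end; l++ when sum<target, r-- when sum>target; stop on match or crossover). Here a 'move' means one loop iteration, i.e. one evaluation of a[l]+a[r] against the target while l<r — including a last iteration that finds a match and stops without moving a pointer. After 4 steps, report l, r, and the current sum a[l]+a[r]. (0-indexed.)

l=0 r=19: -9+38=29 <44, l++
l=1 r=19: -8+38=30 <44, l++
l=2 r=19: -7+38=31 <44, l++
l=3 r=19: -4+38=34 <44, l++

l=4, r=19, sum=40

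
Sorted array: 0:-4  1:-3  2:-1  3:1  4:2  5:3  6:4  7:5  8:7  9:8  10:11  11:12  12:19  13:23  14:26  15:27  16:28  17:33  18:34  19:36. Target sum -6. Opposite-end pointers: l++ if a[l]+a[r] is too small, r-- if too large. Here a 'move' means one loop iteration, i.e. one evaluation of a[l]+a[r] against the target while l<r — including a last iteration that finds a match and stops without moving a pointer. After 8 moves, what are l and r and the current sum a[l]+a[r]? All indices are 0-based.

l=0, r=11, sum=8

[0,19] -4+36=32 >-6 → r--
[0,18] -4+34=30 >-6 → r--
[0,17] -4+33=29 >-6 → r--
[0,16] -4+28=24 >-6 → r--
[0,15] -4+27=23 >-6 → r--
[0,14] -4+26=22 >-6 → r--
[0,13] -4+23=19 >-6 → r--
[0,12] -4+19=15 >-6 → r--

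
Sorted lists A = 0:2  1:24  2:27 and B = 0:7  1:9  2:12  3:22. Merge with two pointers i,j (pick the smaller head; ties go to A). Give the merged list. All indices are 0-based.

i=0 j=0: A[i]=2<=B[j]=7 take 2, i++
i=1 j=0: A[i]=24>B[j]=7 take 7, j++
i=1 j=1: A[i]=24>B[j]=9 take 9, j++
i=1 j=2: A[i]=24>B[j]=12 take 12, j++
i=1 j=3: A[i]=24>B[j]=22 take 22, j++
i=1 j=4: B done, take A[i]=24, i++
i=2 j=4: B done, take A[i]=27, i++

[2, 7, 9, 12, 22, 24, 27]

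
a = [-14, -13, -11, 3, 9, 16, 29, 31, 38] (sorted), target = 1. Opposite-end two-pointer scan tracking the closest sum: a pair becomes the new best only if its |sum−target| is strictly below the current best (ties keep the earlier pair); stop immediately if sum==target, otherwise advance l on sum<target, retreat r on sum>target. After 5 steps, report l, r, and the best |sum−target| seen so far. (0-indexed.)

l=1, r=4, best |Δ|=1

l=0 r=8: -14+38=24 d=23 *, r--
l=0 r=7: -14+31=17 d=16 *, r--
l=0 r=6: -14+29=15 d=14 *, r--
l=0 r=5: -14+16=2 d=1 *, r--
l=0 r=4: -14+9=-5 d=6, l++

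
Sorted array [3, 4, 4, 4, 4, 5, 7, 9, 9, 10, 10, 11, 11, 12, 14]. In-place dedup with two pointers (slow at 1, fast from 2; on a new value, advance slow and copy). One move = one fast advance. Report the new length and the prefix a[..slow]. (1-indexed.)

(s=1,f=2) a[fast]=4≠a[slow]=3 write a[2]=4 → slow++,fast++
(s=2,f=3) a[fast]=4=a[slow] dup → fast++
(s=2,f=4) a[fast]=4=a[slow] dup → fast++
(s=2,f=5) a[fast]=4=a[slow] dup → fast++
(s=2,f=6) a[fast]=5≠a[slow]=4 write a[3]=5 → slow++,fast++
(s=3,f=7) a[fast]=7≠a[slow]=5 write a[4]=7 → slow++,fast++
(s=4,f=8) a[fast]=9≠a[slow]=7 write a[5]=9 → slow++,fast++
(s=5,f=9) a[fast]=9=a[slow] dup → fast++
(s=5,f=10) a[fast]=10≠a[slow]=9 write a[6]=10 → slow++,fast++
(s=6,f=11) a[fast]=10=a[slow] dup → fast++
(s=6,f=12) a[fast]=11≠a[slow]=10 write a[7]=11 → slow++,fast++
(s=7,f=13) a[fast]=11=a[slow] dup → fast++
(s=7,f=14) a[fast]=12≠a[slow]=11 write a[8]=12 → slow++,fast++
(s=8,f=15) a[fast]=14≠a[slow]=12 write a[9]=14 → slow++,fast++

length 9; prefix = [3, 4, 5, 7, 9, 10, 11, 12, 14]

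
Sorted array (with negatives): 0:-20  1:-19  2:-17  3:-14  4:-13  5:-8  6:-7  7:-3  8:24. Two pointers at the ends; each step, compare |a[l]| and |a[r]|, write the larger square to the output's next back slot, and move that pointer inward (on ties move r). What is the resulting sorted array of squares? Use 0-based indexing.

[0,8] |-20|<=|24| out[8]=576 → r--
[0,7] |-20|>|-3| out[7]=400 → l++
[1,7] |-19|>|-3| out[6]=361 → l++
[2,7] |-17|>|-3| out[5]=289 → l++
[3,7] |-14|>|-3| out[4]=196 → l++
[4,7] |-13|>|-3| out[3]=169 → l++
[5,7] |-8|>|-3| out[2]=64 → l++
[6,7] |-7|>|-3| out[1]=49 → l++
[7,7] |-3|<=|-3| out[0]=9 → r--

[9, 49, 64, 169, 196, 289, 361, 400, 576]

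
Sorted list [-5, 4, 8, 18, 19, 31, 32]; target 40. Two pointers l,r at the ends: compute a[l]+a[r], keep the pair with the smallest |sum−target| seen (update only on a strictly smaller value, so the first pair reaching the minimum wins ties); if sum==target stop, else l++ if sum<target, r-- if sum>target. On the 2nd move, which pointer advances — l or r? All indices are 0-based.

l

l=0 r=6: -5+32=27 d=13 *, l++
l=1 r=6: 4+32=36 d=4 *, l++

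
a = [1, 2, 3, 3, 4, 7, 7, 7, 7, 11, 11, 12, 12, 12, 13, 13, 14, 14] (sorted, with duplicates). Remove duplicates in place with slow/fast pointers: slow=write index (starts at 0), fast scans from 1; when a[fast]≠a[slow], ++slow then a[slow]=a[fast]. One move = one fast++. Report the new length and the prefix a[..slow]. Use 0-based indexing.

length 9; prefix = [1, 2, 3, 4, 7, 11, 12, 13, 14]

slow=0 fast=1: a[fast]=2≠a[slow]=1 write a[1]=2, slow++,fast++
slow=1 fast=2: a[fast]=3≠a[slow]=2 write a[2]=3, slow++,fast++
slow=2 fast=3: a[fast]=3=a[slow] dup, fast++
slow=2 fast=4: a[fast]=4≠a[slow]=3 write a[3]=4, slow++,fast++
slow=3 fast=5: a[fast]=7≠a[slow]=4 write a[4]=7, slow++,fast++
slow=4 fast=6: a[fast]=7=a[slow] dup, fast++
slow=4 fast=7: a[fast]=7=a[slow] dup, fast++
slow=4 fast=8: a[fast]=7=a[slow] dup, fast++
slow=4 fast=9: a[fast]=11≠a[slow]=7 write a[5]=11, slow++,fast++
slow=5 fast=10: a[fast]=11=a[slow] dup, fast++
slow=5 fast=11: a[fast]=12≠a[slow]=11 write a[6]=12, slow++,fast++
slow=6 fast=12: a[fast]=12=a[slow] dup, fast++
slow=6 fast=13: a[fast]=12=a[slow] dup, fast++
slow=6 fast=14: a[fast]=13≠a[slow]=12 write a[7]=13, slow++,fast++
slow=7 fast=15: a[fast]=13=a[slow] dup, fast++
slow=7 fast=16: a[fast]=14≠a[slow]=13 write a[8]=14, slow++,fast++
slow=8 fast=17: a[fast]=14=a[slow] dup, fast++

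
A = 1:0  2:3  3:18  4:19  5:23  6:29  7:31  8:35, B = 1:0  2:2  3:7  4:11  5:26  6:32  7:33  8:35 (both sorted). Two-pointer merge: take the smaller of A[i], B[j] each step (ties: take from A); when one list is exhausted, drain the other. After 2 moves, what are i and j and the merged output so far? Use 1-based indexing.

[i=1,j=1] A[i]=0<=B[j]=0 take 0 → i++
[i=2,j=1] A[i]=3>B[j]=0 take 0 → j++

i=2, j=2, merged so far=[0, 0]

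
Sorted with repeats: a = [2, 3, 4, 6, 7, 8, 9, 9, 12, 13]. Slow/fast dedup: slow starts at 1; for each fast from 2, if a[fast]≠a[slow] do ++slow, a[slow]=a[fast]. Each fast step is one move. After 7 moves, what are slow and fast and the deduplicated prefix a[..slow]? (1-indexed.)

slow=1 fast=2: a[fast]=3≠a[slow]=2 write a[2]=3, slow++,fast++
slow=2 fast=3: a[fast]=4≠a[slow]=3 write a[3]=4, slow++,fast++
slow=3 fast=4: a[fast]=6≠a[slow]=4 write a[4]=6, slow++,fast++
slow=4 fast=5: a[fast]=7≠a[slow]=6 write a[5]=7, slow++,fast++
slow=5 fast=6: a[fast]=8≠a[slow]=7 write a[6]=8, slow++,fast++
slow=6 fast=7: a[fast]=9≠a[slow]=8 write a[7]=9, slow++,fast++
slow=7 fast=8: a[fast]=9=a[slow] dup, fast++

slow=7, fast=9, prefix=[2, 3, 4, 6, 7, 8, 9]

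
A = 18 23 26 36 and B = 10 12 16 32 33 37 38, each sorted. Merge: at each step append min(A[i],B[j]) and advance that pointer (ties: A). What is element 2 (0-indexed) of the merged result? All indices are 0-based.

i=0 j=0: A[i]=18>B[j]=10 take 10, j++
i=0 j=1: A[i]=18>B[j]=12 take 12, j++
i=0 j=2: A[i]=18>B[j]=16 take 16, j++
i=0 j=3: A[i]=18<=B[j]=32 take 18, i++
i=1 j=3: A[i]=23<=B[j]=32 take 23, i++
i=2 j=3: A[i]=26<=B[j]=32 take 26, i++
i=3 j=3: A[i]=36>B[j]=32 take 32, j++
i=3 j=4: A[i]=36>B[j]=33 take 33, j++
i=3 j=5: A[i]=36<=B[j]=37 take 36, i++
i=4 j=5: A done, take B[j]=37, j++
i=4 j=6: A done, take B[j]=38, j++

merged[2] = 16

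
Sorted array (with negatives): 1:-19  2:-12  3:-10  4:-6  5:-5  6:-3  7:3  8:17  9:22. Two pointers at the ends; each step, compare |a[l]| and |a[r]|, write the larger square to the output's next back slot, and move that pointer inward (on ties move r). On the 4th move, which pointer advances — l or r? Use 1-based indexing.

[1,9] |-19|<=|22| out[9]=484 → r--
[1,8] |-19|>|17| out[8]=361 → l++
[2,8] |-12|<=|17| out[7]=289 → r--
[2,7] |-12|>|3| out[6]=144 → l++

l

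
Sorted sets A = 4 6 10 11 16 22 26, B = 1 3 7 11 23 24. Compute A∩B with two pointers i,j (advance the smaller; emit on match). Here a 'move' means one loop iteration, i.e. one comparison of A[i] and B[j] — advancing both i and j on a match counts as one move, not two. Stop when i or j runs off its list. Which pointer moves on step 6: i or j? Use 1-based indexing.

i

[i=1,j=1] 4>1 → j++
[i=1,j=2] 4>3 → j++
[i=1,j=3] 4<7 → i++
[i=2,j=3] 6<7 → i++
[i=3,j=3] 10>7 → j++
[i=3,j=4] 10<11 → i++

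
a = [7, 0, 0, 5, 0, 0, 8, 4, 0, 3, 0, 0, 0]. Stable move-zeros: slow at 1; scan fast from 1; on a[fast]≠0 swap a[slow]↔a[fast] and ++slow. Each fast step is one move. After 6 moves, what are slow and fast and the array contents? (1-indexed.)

slow=1 fast=1: a[fast]=7≠0 swap→a[1]=7, slow++,fast++
slow=2 fast=2: a[fast]=0, fast++
slow=2 fast=3: a[fast]=0, fast++
slow=2 fast=4: a[fast]=5≠0 swap→a[2]=5, slow++,fast++
slow=3 fast=5: a[fast]=0, fast++
slow=3 fast=6: a[fast]=0, fast++

slow=3, fast=7, a=[7, 5, 0, 0, 0, 0, 8, 4, 0, 3, 0, 0, 0]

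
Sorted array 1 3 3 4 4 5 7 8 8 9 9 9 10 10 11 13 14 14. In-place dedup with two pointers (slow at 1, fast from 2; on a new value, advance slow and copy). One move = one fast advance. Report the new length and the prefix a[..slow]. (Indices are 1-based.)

(s=1,f=2) a[fast]=3≠a[slow]=1 write a[2]=3 → slow++,fast++
(s=2,f=3) a[fast]=3=a[slow] dup → fast++
(s=2,f=4) a[fast]=4≠a[slow]=3 write a[3]=4 → slow++,fast++
(s=3,f=5) a[fast]=4=a[slow] dup → fast++
(s=3,f=6) a[fast]=5≠a[slow]=4 write a[4]=5 → slow++,fast++
(s=4,f=7) a[fast]=7≠a[slow]=5 write a[5]=7 → slow++,fast++
(s=5,f=8) a[fast]=8≠a[slow]=7 write a[6]=8 → slow++,fast++
(s=6,f=9) a[fast]=8=a[slow] dup → fast++
(s=6,f=10) a[fast]=9≠a[slow]=8 write a[7]=9 → slow++,fast++
(s=7,f=11) a[fast]=9=a[slow] dup → fast++
(s=7,f=12) a[fast]=9=a[slow] dup → fast++
(s=7,f=13) a[fast]=10≠a[slow]=9 write a[8]=10 → slow++,fast++
(s=8,f=14) a[fast]=10=a[slow] dup → fast++
(s=8,f=15) a[fast]=11≠a[slow]=10 write a[9]=11 → slow++,fast++
(s=9,f=16) a[fast]=13≠a[slow]=11 write a[10]=13 → slow++,fast++
(s=10,f=17) a[fast]=14≠a[slow]=13 write a[11]=14 → slow++,fast++
(s=11,f=18) a[fast]=14=a[slow] dup → fast++

length 11; prefix = [1, 3, 4, 5, 7, 8, 9, 10, 11, 13, 14]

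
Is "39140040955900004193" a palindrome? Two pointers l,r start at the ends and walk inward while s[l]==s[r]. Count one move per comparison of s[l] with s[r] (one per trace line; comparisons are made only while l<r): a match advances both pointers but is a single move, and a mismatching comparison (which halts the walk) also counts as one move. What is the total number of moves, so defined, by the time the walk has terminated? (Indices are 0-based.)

[0,19] '3'=='3' → l++,r--
[1,18] '9'=='9' → l++,r--
[2,17] '1'=='1' → l++,r--
[3,16] '4'=='4' → l++,r--
[4,15] '0'=='0' → l++,r--
[5,14] '0'=='0' → l++,r--
[6,13] '4'!='0' → stop

7 moves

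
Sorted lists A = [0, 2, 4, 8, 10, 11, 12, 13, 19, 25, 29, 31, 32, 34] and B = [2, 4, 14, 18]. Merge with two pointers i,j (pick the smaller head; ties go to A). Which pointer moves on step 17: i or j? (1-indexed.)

i

[i=1,j=1] A[i]=0<=B[j]=2 take 0 → i++
[i=2,j=1] A[i]=2<=B[j]=2 take 2 → i++
[i=3,j=1] A[i]=4>B[j]=2 take 2 → j++
[i=3,j=2] A[i]=4<=B[j]=4 take 4 → i++
[i=4,j=2] A[i]=8>B[j]=4 take 4 → j++
[i=4,j=3] A[i]=8<=B[j]=14 take 8 → i++
[i=5,j=3] A[i]=10<=B[j]=14 take 10 → i++
[i=6,j=3] A[i]=11<=B[j]=14 take 11 → i++
[i=7,j=3] A[i]=12<=B[j]=14 take 12 → i++
[i=8,j=3] A[i]=13<=B[j]=14 take 13 → i++
[i=9,j=3] A[i]=19>B[j]=14 take 14 → j++
[i=9,j=4] A[i]=19>B[j]=18 take 18 → j++
[i=9,j=5] B done, take A[i]=19 → i++
[i=10,j=5] B done, take A[i]=25 → i++
[i=11,j=5] B done, take A[i]=29 → i++
[i=12,j=5] B done, take A[i]=31 → i++
[i=13,j=5] B done, take A[i]=32 → i++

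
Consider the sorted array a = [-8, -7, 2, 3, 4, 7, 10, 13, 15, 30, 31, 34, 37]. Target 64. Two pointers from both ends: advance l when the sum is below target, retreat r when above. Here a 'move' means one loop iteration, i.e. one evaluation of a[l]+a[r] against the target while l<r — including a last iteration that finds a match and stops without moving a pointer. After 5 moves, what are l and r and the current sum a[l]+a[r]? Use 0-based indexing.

l=5, r=12, sum=44

[0,12] -8+37=29 <64 → l++
[1,12] -7+37=30 <64 → l++
[2,12] 2+37=39 <64 → l++
[3,12] 3+37=40 <64 → l++
[4,12] 4+37=41 <64 → l++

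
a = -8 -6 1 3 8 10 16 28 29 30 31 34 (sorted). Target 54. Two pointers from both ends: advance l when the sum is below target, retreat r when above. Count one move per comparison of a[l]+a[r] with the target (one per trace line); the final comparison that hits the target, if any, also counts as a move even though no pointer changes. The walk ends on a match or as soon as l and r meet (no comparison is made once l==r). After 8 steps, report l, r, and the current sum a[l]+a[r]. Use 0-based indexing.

l=0 r=11: -8+34=26 <54, l++
l=1 r=11: -6+34=28 <54, l++
l=2 r=11: 1+34=35 <54, l++
l=3 r=11: 3+34=37 <54, l++
l=4 r=11: 8+34=42 <54, l++
l=5 r=11: 10+34=44 <54, l++
l=6 r=11: 16+34=50 <54, l++
l=7 r=11: 28+34=62 >54, r--

l=7, r=10, sum=59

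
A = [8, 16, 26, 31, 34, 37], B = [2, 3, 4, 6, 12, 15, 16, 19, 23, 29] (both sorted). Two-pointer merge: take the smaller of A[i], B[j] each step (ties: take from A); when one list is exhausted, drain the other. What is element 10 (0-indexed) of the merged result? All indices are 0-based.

merged[10] = 23

i=0 j=0: A[i]=8>B[j]=2 take 2, j++
i=0 j=1: A[i]=8>B[j]=3 take 3, j++
i=0 j=2: A[i]=8>B[j]=4 take 4, j++
i=0 j=3: A[i]=8>B[j]=6 take 6, j++
i=0 j=4: A[i]=8<=B[j]=12 take 8, i++
i=1 j=4: A[i]=16>B[j]=12 take 12, j++
i=1 j=5: A[i]=16>B[j]=15 take 15, j++
i=1 j=6: A[i]=16<=B[j]=16 take 16, i++
i=2 j=6: A[i]=26>B[j]=16 take 16, j++
i=2 j=7: A[i]=26>B[j]=19 take 19, j++
i=2 j=8: A[i]=26>B[j]=23 take 23, j++
i=2 j=9: A[i]=26<=B[j]=29 take 26, i++
i=3 j=9: A[i]=31>B[j]=29 take 29, j++
i=3 j=10: B done, take A[i]=31, i++
i=4 j=10: B done, take A[i]=34, i++
i=5 j=10: B done, take A[i]=37, i++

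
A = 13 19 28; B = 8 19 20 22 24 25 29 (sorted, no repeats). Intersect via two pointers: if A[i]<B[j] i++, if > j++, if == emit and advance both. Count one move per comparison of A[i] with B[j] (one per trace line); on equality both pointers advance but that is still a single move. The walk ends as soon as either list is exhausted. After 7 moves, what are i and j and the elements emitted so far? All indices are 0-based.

i=2, j=6, emitted=[19]

[i=0,j=0] 13>8 → j++
[i=0,j=1] 13<19 → i++
[i=1,j=1] 19==19 emit → i++,j++
[i=2,j=2] 28>20 → j++
[i=2,j=3] 28>22 → j++
[i=2,j=4] 28>24 → j++
[i=2,j=5] 28>25 → j++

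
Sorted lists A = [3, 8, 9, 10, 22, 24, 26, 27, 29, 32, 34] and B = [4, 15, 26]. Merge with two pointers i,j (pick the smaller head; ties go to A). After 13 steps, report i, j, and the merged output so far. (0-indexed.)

i=10, j=3, merged so far=[3, 4, 8, 9, 10, 15, 22, 24, 26, 26, 27, 29, 32]

i=0 j=0: A[i]=3<=B[j]=4 take 3, i++
i=1 j=0: A[i]=8>B[j]=4 take 4, j++
i=1 j=1: A[i]=8<=B[j]=15 take 8, i++
i=2 j=1: A[i]=9<=B[j]=15 take 9, i++
i=3 j=1: A[i]=10<=B[j]=15 take 10, i++
i=4 j=1: A[i]=22>B[j]=15 take 15, j++
i=4 j=2: A[i]=22<=B[j]=26 take 22, i++
i=5 j=2: A[i]=24<=B[j]=26 take 24, i++
i=6 j=2: A[i]=26<=B[j]=26 take 26, i++
i=7 j=2: A[i]=27>B[j]=26 take 26, j++
i=7 j=3: B done, take A[i]=27, i++
i=8 j=3: B done, take A[i]=29, i++
i=9 j=3: B done, take A[i]=32, i++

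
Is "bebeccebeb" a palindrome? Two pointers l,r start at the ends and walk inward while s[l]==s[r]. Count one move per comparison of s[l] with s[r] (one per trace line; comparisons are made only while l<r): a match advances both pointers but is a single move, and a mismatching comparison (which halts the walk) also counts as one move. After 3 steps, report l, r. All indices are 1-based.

l=4, r=7

l=1 r=10: 'b'=='b', l++,r--
l=2 r=9: 'e'=='e', l++,r--
l=3 r=8: 'b'=='b', l++,r--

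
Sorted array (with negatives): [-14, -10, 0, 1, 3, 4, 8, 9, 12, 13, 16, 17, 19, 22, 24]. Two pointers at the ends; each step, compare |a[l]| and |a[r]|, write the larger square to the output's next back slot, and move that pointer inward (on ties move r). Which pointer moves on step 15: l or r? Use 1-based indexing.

[1,15] |-14|<=|24| out[15]=576 → r--
[1,14] |-14|<=|22| out[14]=484 → r--
[1,13] |-14|<=|19| out[13]=361 → r--
[1,12] |-14|<=|17| out[12]=289 → r--
[1,11] |-14|<=|16| out[11]=256 → r--
[1,10] |-14|>|13| out[10]=196 → l++
[2,10] |-10|<=|13| out[9]=169 → r--
[2,9] |-10|<=|12| out[8]=144 → r--
[2,8] |-10|>|9| out[7]=100 → l++
[3,8] |0|<=|9| out[6]=81 → r--
[3,7] |0|<=|8| out[5]=64 → r--
[3,6] |0|<=|4| out[4]=16 → r--
[3,5] |0|<=|3| out[3]=9 → r--
[3,4] |0|<=|1| out[2]=1 → r--
[3,3] |0|<=|0| out[1]=0 → r--

r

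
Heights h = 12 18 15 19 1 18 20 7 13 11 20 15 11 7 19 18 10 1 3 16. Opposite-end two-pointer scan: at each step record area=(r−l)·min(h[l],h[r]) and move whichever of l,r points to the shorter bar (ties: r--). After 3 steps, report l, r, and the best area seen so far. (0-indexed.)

[0,19] min(12,16)*19=228 best=228 * → l++
[1,19] min(18,16)*18=288 best=288 * → r--
[1,18] min(18,3)*17=51 best=288 → r--

l=1, r=17, best area=288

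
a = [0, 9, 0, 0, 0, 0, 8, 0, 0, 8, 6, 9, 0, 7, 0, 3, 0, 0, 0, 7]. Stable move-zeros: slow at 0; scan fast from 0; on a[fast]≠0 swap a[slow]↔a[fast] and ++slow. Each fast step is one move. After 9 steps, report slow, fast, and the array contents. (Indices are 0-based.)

slow=2, fast=9, a=[9, 8, 0, 0, 0, 0, 0, 0, 0, 8, 6, 9, 0, 7, 0, 3, 0, 0, 0, 7]

(s=0,f=0) a[fast]=0 → fast++
(s=0,f=1) a[fast]=9≠0 swap→a[0]=9 → slow++,fast++
(s=1,f=2) a[fast]=0 → fast++
(s=1,f=3) a[fast]=0 → fast++
(s=1,f=4) a[fast]=0 → fast++
(s=1,f=5) a[fast]=0 → fast++
(s=1,f=6) a[fast]=8≠0 swap→a[1]=8 → slow++,fast++
(s=2,f=7) a[fast]=0 → fast++
(s=2,f=8) a[fast]=0 → fast++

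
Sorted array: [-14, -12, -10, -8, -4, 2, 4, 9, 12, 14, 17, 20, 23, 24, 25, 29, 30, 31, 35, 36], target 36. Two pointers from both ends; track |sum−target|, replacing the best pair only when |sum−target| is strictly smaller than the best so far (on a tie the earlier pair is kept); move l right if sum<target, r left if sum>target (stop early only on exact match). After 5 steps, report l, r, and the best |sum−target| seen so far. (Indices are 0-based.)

[0,19] -14+36=22 d=14 * → l++
[1,19] -12+36=24 d=12 * → l++
[2,19] -10+36=26 d=10 * → l++
[3,19] -8+36=28 d=8 * → l++
[4,19] -4+36=32 d=4 * → l++

l=5, r=19, best |Δ|=4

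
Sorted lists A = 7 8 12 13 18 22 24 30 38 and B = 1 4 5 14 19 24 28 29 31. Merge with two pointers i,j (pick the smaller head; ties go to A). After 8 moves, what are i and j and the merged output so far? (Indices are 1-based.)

i=5, j=5, merged so far=[1, 4, 5, 7, 8, 12, 13, 14]

i=1 j=1: A[i]=7>B[j]=1 take 1, j++
i=1 j=2: A[i]=7>B[j]=4 take 4, j++
i=1 j=3: A[i]=7>B[j]=5 take 5, j++
i=1 j=4: A[i]=7<=B[j]=14 take 7, i++
i=2 j=4: A[i]=8<=B[j]=14 take 8, i++
i=3 j=4: A[i]=12<=B[j]=14 take 12, i++
i=4 j=4: A[i]=13<=B[j]=14 take 13, i++
i=5 j=4: A[i]=18>B[j]=14 take 14, j++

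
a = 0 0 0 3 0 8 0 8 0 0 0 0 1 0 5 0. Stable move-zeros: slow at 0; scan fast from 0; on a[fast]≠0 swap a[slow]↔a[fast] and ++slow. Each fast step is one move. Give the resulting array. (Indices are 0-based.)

slow=0 fast=0: a[fast]=0, fast++
slow=0 fast=1: a[fast]=0, fast++
slow=0 fast=2: a[fast]=0, fast++
slow=0 fast=3: a[fast]=3≠0 swap→a[0]=3, slow++,fast++
slow=1 fast=4: a[fast]=0, fast++
slow=1 fast=5: a[fast]=8≠0 swap→a[1]=8, slow++,fast++
slow=2 fast=6: a[fast]=0, fast++
slow=2 fast=7: a[fast]=8≠0 swap→a[2]=8, slow++,fast++
slow=3 fast=8: a[fast]=0, fast++
slow=3 fast=9: a[fast]=0, fast++
slow=3 fast=10: a[fast]=0, fast++
slow=3 fast=11: a[fast]=0, fast++
slow=3 fast=12: a[fast]=1≠0 swap→a[3]=1, slow++,fast++
slow=4 fast=13: a[fast]=0, fast++
slow=4 fast=14: a[fast]=5≠0 swap→a[4]=5, slow++,fast++
slow=5 fast=15: a[fast]=0, fast++

[3, 8, 8, 1, 5, 0, 0, 0, 0, 0, 0, 0, 0, 0, 0, 0]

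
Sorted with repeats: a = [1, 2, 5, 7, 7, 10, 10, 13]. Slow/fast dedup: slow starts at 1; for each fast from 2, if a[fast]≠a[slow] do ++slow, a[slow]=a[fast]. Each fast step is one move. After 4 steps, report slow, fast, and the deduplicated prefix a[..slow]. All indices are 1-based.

slow=4, fast=6, prefix=[1, 2, 5, 7]

(s=1,f=2) a[fast]=2≠a[slow]=1 write a[2]=2 → slow++,fast++
(s=2,f=3) a[fast]=5≠a[slow]=2 write a[3]=5 → slow++,fast++
(s=3,f=4) a[fast]=7≠a[slow]=5 write a[4]=7 → slow++,fast++
(s=4,f=5) a[fast]=7=a[slow] dup → fast++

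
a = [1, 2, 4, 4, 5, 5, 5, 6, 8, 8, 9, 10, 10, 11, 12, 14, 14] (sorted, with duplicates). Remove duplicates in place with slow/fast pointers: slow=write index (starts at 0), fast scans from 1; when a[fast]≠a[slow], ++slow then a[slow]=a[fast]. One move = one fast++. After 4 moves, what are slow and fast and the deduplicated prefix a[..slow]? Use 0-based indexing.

slow=3, fast=5, prefix=[1, 2, 4, 5]

slow=0 fast=1: a[fast]=2≠a[slow]=1 write a[1]=2, slow++,fast++
slow=1 fast=2: a[fast]=4≠a[slow]=2 write a[2]=4, slow++,fast++
slow=2 fast=3: a[fast]=4=a[slow] dup, fast++
slow=2 fast=4: a[fast]=5≠a[slow]=4 write a[3]=5, slow++,fast++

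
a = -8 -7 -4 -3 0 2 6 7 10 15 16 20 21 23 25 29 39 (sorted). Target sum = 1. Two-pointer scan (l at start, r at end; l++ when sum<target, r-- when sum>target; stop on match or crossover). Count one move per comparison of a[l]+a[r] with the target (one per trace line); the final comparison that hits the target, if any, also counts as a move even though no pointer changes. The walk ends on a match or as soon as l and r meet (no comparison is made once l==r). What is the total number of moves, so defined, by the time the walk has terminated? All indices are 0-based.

l=0 r=16: -8+39=31 >1, r--
l=0 r=15: -8+29=21 >1, r--
l=0 r=14: -8+25=17 >1, r--
l=0 r=13: -8+23=15 >1, r--
l=0 r=12: -8+21=13 >1, r--
l=0 r=11: -8+20=12 >1, r--
l=0 r=10: -8+16=8 >1, r--
l=0 r=9: -8+15=7 >1, r--
l=0 r=8: -8+10=2 >1, r--
l=0 r=7: -8+7=-1 <1, l++
l=1 r=7: -7+7=0 <1, l++
l=2 r=7: -4+7=3 >1, r--
l=2 r=6: -4+6=2 >1, r--
l=2 r=5: -4+2=-2 <1, l++
l=3 r=5: -3+2=-1 <1, l++
l=4 r=5: 0+2=2 >1, r--

16 moves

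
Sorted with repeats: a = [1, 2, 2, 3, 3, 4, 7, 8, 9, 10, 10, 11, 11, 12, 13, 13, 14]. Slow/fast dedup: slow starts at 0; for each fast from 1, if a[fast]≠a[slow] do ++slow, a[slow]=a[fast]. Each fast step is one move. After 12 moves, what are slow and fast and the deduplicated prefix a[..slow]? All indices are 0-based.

(s=0,f=1) a[fast]=2≠a[slow]=1 write a[1]=2 → slow++,fast++
(s=1,f=2) a[fast]=2=a[slow] dup → fast++
(s=1,f=3) a[fast]=3≠a[slow]=2 write a[2]=3 → slow++,fast++
(s=2,f=4) a[fast]=3=a[slow] dup → fast++
(s=2,f=5) a[fast]=4≠a[slow]=3 write a[3]=4 → slow++,fast++
(s=3,f=6) a[fast]=7≠a[slow]=4 write a[4]=7 → slow++,fast++
(s=4,f=7) a[fast]=8≠a[slow]=7 write a[5]=8 → slow++,fast++
(s=5,f=8) a[fast]=9≠a[slow]=8 write a[6]=9 → slow++,fast++
(s=6,f=9) a[fast]=10≠a[slow]=9 write a[7]=10 → slow++,fast++
(s=7,f=10) a[fast]=10=a[slow] dup → fast++
(s=7,f=11) a[fast]=11≠a[slow]=10 write a[8]=11 → slow++,fast++
(s=8,f=12) a[fast]=11=a[slow] dup → fast++

slow=8, fast=13, prefix=[1, 2, 3, 4, 7, 8, 9, 10, 11]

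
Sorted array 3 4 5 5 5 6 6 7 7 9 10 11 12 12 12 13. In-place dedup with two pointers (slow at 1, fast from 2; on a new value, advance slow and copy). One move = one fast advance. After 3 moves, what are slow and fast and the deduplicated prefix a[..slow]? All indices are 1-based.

slow=3, fast=5, prefix=[3, 4, 5]

slow=1 fast=2: a[fast]=4≠a[slow]=3 write a[2]=4, slow++,fast++
slow=2 fast=3: a[fast]=5≠a[slow]=4 write a[3]=5, slow++,fast++
slow=3 fast=4: a[fast]=5=a[slow] dup, fast++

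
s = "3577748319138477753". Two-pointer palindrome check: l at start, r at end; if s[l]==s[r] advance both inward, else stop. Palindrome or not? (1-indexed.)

l=1 r=19: '3'=='3', l++,r--
l=2 r=18: '5'=='5', l++,r--
l=3 r=17: '7'=='7', l++,r--
l=4 r=16: '7'=='7', l++,r--
l=5 r=15: '7'=='7', l++,r--
l=6 r=14: '4'=='4', l++,r--
l=7 r=13: '8'=='8', l++,r--
l=8 r=12: '3'=='3', l++,r--
l=9 r=11: '1'=='1', l++,r--

palindrome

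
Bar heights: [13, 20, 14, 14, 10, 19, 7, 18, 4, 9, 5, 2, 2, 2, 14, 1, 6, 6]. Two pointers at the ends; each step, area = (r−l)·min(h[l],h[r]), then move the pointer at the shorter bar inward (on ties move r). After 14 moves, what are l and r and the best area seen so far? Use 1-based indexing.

[1,18] min(13,6)*17=102 best=102 * → r--
[1,17] min(13,6)*16=96 best=102 → r--
[1,16] min(13,1)*15=15 best=102 → r--
[1,15] min(13,14)*14=182 best=182 * → l++
[2,15] min(20,14)*13=182 best=182 → r--
[2,14] min(20,2)*12=24 best=182 → r--
[2,13] min(20,2)*11=22 best=182 → r--
[2,12] min(20,2)*10=20 best=182 → r--
[2,11] min(20,5)*9=45 best=182 → r--
[2,10] min(20,9)*8=72 best=182 → r--
[2,9] min(20,4)*7=28 best=182 → r--
[2,8] min(20,18)*6=108 best=182 → r--
[2,7] min(20,7)*5=35 best=182 → r--
[2,6] min(20,19)*4=76 best=182 → r--

l=2, r=5, best area=182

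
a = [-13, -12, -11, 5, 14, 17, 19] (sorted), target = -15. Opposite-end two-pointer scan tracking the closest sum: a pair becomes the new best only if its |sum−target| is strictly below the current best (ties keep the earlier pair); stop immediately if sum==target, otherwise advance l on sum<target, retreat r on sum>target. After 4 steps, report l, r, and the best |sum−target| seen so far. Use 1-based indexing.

[1,7] -13+19=6 d=21 * → r--
[1,6] -13+17=4 d=19 * → r--
[1,5] -13+14=1 d=16 * → r--
[1,4] -13+5=-8 d=7 * → r--

l=1, r=3, best |Δ|=7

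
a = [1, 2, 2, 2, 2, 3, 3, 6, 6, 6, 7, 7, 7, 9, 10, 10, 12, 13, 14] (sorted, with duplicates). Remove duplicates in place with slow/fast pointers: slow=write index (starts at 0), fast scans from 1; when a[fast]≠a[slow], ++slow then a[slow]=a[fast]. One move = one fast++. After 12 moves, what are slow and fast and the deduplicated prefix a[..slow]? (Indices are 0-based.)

slow=0 fast=1: a[fast]=2≠a[slow]=1 write a[1]=2, slow++,fast++
slow=1 fast=2: a[fast]=2=a[slow] dup, fast++
slow=1 fast=3: a[fast]=2=a[slow] dup, fast++
slow=1 fast=4: a[fast]=2=a[slow] dup, fast++
slow=1 fast=5: a[fast]=3≠a[slow]=2 write a[2]=3, slow++,fast++
slow=2 fast=6: a[fast]=3=a[slow] dup, fast++
slow=2 fast=7: a[fast]=6≠a[slow]=3 write a[3]=6, slow++,fast++
slow=3 fast=8: a[fast]=6=a[slow] dup, fast++
slow=3 fast=9: a[fast]=6=a[slow] dup, fast++
slow=3 fast=10: a[fast]=7≠a[slow]=6 write a[4]=7, slow++,fast++
slow=4 fast=11: a[fast]=7=a[slow] dup, fast++
slow=4 fast=12: a[fast]=7=a[slow] dup, fast++

slow=4, fast=13, prefix=[1, 2, 3, 6, 7]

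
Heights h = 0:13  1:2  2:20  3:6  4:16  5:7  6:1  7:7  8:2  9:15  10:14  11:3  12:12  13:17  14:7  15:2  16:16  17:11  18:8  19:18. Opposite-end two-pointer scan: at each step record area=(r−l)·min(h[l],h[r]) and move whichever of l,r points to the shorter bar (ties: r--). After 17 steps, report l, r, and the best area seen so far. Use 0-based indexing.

[0,19] min(13,18)*19=247 best=247 * → l++
[1,19] min(2,18)*18=36 best=247 → l++
[2,19] min(20,18)*17=306 best=306 * → r--
[2,18] min(20,8)*16=128 best=306 → r--
[2,17] min(20,11)*15=165 best=306 → r--
[2,16] min(20,16)*14=224 best=306 → r--
[2,15] min(20,2)*13=26 best=306 → r--
[2,14] min(20,7)*12=84 best=306 → r--
[2,13] min(20,17)*11=187 best=306 → r--
[2,12] min(20,12)*10=120 best=306 → r--
[2,11] min(20,3)*9=27 best=306 → r--
[2,10] min(20,14)*8=112 best=306 → r--
[2,9] min(20,15)*7=105 best=306 → r--
[2,8] min(20,2)*6=12 best=306 → r--
[2,7] min(20,7)*5=35 best=306 → r--
[2,6] min(20,1)*4=4 best=306 → r--
[2,5] min(20,7)*3=21 best=306 → r--

l=2, r=4, best area=306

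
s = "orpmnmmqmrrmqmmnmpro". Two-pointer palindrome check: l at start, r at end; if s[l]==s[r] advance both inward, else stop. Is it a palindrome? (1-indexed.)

l=1 r=20: 'o'=='o', l++,r--
l=2 r=19: 'r'=='r', l++,r--
l=3 r=18: 'p'=='p', l++,r--
l=4 r=17: 'm'=='m', l++,r--
l=5 r=16: 'n'=='n', l++,r--
l=6 r=15: 'm'=='m', l++,r--
l=7 r=14: 'm'=='m', l++,r--
l=8 r=13: 'q'=='q', l++,r--
l=9 r=12: 'm'=='m', l++,r--
l=10 r=11: 'r'=='r', l++,r--

palindrome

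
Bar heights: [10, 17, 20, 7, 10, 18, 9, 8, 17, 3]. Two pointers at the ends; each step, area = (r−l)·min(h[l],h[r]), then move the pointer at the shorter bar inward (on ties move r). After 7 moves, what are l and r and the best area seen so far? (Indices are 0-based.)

l=0 r=9: min(10,3)*9=27 best=27 *, r--
l=0 r=8: min(10,17)*8=80 best=80 *, l++
l=1 r=8: min(17,17)*7=119 best=119 *, r--
l=1 r=7: min(17,8)*6=48 best=119, r--
l=1 r=6: min(17,9)*5=45 best=119, r--
l=1 r=5: min(17,18)*4=68 best=119, l++
l=2 r=5: min(20,18)*3=54 best=119, r--

l=2, r=4, best area=119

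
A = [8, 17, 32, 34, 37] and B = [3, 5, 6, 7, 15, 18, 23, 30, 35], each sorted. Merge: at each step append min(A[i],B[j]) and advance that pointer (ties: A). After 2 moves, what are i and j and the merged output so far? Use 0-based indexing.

[i=0,j=0] A[i]=8>B[j]=3 take 3 → j++
[i=0,j=1] A[i]=8>B[j]=5 take 5 → j++

i=0, j=2, merged so far=[3, 5]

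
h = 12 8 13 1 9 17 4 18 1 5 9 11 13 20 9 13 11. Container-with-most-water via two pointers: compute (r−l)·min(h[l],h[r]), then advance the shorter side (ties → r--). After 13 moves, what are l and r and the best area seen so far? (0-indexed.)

l=10, r=13, best area=180

[0,16] min(12,11)*16=176 best=176 * → r--
[0,15] min(12,13)*15=180 best=180 * → l++
[1,15] min(8,13)*14=112 best=180 → l++
[2,15] min(13,13)*13=169 best=180 → r--
[2,14] min(13,9)*12=108 best=180 → r--
[2,13] min(13,20)*11=143 best=180 → l++
[3,13] min(1,20)*10=10 best=180 → l++
[4,13] min(9,20)*9=81 best=180 → l++
[5,13] min(17,20)*8=136 best=180 → l++
[6,13] min(4,20)*7=28 best=180 → l++
[7,13] min(18,20)*6=108 best=180 → l++
[8,13] min(1,20)*5=5 best=180 → l++
[9,13] min(5,20)*4=20 best=180 → l++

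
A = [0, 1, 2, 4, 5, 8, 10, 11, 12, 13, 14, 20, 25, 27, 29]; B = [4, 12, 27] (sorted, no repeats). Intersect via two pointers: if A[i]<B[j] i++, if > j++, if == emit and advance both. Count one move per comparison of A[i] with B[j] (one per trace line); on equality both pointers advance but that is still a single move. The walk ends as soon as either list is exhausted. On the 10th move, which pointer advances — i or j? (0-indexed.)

i

[i=0,j=0] 0<4 → i++
[i=1,j=0] 1<4 → i++
[i=2,j=0] 2<4 → i++
[i=3,j=0] 4==4 emit → i++,j++
[i=4,j=1] 5<12 → i++
[i=5,j=1] 8<12 → i++
[i=6,j=1] 10<12 → i++
[i=7,j=1] 11<12 → i++
[i=8,j=1] 12==12 emit → i++,j++
[i=9,j=2] 13<27 → i++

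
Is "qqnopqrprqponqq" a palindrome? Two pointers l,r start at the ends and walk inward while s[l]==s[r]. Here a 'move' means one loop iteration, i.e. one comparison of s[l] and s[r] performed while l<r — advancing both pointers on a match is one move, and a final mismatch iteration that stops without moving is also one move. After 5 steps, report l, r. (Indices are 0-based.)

l=5, r=9

l=0 r=14: 'q'=='q', l++,r--
l=1 r=13: 'q'=='q', l++,r--
l=2 r=12: 'n'=='n', l++,r--
l=3 r=11: 'o'=='o', l++,r--
l=4 r=10: 'p'=='p', l++,r--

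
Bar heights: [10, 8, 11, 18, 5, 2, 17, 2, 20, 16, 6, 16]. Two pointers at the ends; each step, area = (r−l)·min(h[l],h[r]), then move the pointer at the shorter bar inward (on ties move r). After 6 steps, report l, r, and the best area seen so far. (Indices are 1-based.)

l=1 r=12: min(10,16)*11=110 best=110 *, l++
l=2 r=12: min(8,16)*10=80 best=110, l++
l=3 r=12: min(11,16)*9=99 best=110, l++
l=4 r=12: min(18,16)*8=128 best=128 *, r--
l=4 r=11: min(18,6)*7=42 best=128, r--
l=4 r=10: min(18,16)*6=96 best=128, r--

l=4, r=9, best area=128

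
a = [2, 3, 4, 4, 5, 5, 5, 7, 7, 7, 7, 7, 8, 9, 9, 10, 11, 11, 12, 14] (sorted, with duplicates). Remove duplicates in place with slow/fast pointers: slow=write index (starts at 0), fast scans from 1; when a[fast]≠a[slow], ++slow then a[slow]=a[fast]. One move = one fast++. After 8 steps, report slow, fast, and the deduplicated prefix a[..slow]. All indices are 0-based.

slow=0 fast=1: a[fast]=3≠a[slow]=2 write a[1]=3, slow++,fast++
slow=1 fast=2: a[fast]=4≠a[slow]=3 write a[2]=4, slow++,fast++
slow=2 fast=3: a[fast]=4=a[slow] dup, fast++
slow=2 fast=4: a[fast]=5≠a[slow]=4 write a[3]=5, slow++,fast++
slow=3 fast=5: a[fast]=5=a[slow] dup, fast++
slow=3 fast=6: a[fast]=5=a[slow] dup, fast++
slow=3 fast=7: a[fast]=7≠a[slow]=5 write a[4]=7, slow++,fast++
slow=4 fast=8: a[fast]=7=a[slow] dup, fast++

slow=4, fast=9, prefix=[2, 3, 4, 5, 7]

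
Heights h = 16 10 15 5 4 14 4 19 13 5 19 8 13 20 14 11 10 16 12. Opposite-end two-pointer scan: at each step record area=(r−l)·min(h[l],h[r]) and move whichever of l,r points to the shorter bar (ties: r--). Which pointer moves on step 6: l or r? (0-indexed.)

l

l=0 r=18: min(16,12)*18=216 best=216 *, r--
l=0 r=17: min(16,16)*17=272 best=272 *, r--
l=0 r=16: min(16,10)*16=160 best=272, r--
l=0 r=15: min(16,11)*15=165 best=272, r--
l=0 r=14: min(16,14)*14=196 best=272, r--
l=0 r=13: min(16,20)*13=208 best=272, l++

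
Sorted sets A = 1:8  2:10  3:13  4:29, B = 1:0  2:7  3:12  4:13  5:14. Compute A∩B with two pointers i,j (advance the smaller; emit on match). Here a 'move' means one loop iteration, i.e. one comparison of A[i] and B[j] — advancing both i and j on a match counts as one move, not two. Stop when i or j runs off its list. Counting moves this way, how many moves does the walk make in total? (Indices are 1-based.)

[i=1,j=1] 8>0 → j++
[i=1,j=2] 8>7 → j++
[i=1,j=3] 8<12 → i++
[i=2,j=3] 10<12 → i++
[i=3,j=3] 13>12 → j++
[i=3,j=4] 13==13 emit → i++,j++
[i=4,j=5] 29>14 → j++

7 moves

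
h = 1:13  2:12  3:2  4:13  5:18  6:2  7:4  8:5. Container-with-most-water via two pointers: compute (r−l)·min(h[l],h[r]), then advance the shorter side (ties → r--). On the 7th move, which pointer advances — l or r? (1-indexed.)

[1,8] min(13,5)*7=35 best=35 * → r--
[1,7] min(13,4)*6=24 best=35 → r--
[1,6] min(13,2)*5=10 best=35 → r--
[1,5] min(13,18)*4=52 best=52 * → l++
[2,5] min(12,18)*3=36 best=52 → l++
[3,5] min(2,18)*2=4 best=52 → l++
[4,5] min(13,18)*1=13 best=52 → l++

l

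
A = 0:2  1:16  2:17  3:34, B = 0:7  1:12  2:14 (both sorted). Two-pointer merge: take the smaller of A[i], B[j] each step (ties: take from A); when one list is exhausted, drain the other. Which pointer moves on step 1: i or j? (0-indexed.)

[i=0,j=0] A[i]=2<=B[j]=7 take 2 → i++

i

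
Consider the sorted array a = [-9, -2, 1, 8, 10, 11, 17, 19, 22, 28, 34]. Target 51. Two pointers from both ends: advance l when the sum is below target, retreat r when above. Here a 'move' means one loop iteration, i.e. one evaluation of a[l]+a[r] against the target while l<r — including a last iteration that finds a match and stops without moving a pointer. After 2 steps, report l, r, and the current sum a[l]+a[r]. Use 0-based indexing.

[0,10] -9+34=25 <51 → l++
[1,10] -2+34=32 <51 → l++

l=2, r=10, sum=35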